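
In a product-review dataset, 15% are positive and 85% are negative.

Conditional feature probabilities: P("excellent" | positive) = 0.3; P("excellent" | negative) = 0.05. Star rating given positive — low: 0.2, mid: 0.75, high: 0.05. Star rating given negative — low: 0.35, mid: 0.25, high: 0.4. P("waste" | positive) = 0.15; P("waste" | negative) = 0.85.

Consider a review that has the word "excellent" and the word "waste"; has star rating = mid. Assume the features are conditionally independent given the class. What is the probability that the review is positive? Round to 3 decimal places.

positive: 0.15 × 0.3 × 0.75 × 0.15 = 0.0050625
negative: 0.85 × 0.05 × 0.25 × 0.85 = 0.00903125
P(positive | x) = 0.0050625 / 0.01409375 ≈ 0.359

0.359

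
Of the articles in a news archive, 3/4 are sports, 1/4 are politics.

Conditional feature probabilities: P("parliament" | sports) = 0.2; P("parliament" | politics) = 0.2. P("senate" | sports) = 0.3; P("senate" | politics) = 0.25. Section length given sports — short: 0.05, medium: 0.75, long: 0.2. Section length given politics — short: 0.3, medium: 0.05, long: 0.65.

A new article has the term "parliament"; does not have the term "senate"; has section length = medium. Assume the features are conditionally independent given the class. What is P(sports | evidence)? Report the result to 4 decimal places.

0.9767

sports: 0.75 × 0.2 × (1−0.3) × 0.75 = 0.07875
politics: 0.25 × 0.2 × (1−0.25) × 0.05 = 0.001875
P(sports | x) = 0.07875 / 0.080625 ≈ 0.9767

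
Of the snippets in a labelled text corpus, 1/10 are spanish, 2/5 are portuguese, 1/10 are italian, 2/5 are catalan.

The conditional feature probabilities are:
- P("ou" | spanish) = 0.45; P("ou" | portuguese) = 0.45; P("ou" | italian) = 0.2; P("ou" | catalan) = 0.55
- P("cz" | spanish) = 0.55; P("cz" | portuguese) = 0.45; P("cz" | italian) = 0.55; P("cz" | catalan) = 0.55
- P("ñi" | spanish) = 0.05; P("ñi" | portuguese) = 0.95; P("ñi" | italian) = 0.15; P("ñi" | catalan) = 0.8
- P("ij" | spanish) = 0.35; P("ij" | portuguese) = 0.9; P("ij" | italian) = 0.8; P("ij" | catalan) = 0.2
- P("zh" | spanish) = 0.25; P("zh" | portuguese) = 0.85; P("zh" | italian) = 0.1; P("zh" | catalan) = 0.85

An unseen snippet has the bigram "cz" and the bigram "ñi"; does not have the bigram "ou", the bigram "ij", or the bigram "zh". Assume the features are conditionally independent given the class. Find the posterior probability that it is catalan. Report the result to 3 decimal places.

0.740

spanish: 0.1 × (1−0.45) × 0.55 × 0.05 × (1−0.35) × (1−0.25) = 0.00073734375
portuguese: 0.4 × (1−0.45) × 0.45 × 0.95 × (1−0.9) × (1−0.85) = 0.00141075
italian: 0.1 × (1−0.2) × 0.55 × 0.15 × (1−0.8) × (1−0.1) = 0.001188
catalan: 0.4 × (1−0.55) × 0.55 × 0.8 × (1−0.2) × (1−0.85) = 0.009504
P(catalan | x) = 0.009504 / 0.01284009375 ≈ 0.740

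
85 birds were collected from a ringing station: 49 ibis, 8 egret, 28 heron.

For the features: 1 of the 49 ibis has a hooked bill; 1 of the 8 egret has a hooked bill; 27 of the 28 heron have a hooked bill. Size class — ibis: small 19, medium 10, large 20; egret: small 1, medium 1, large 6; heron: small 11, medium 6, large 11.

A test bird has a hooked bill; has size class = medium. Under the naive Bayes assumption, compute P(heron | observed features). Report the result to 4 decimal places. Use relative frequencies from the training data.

ibis: (49/85) × (1/49) × (10/49) ≈ 0.00240096
egret: (8/85) × (1/8) × (1/8) ≈ 0.00147059
heron: (28/85) × (27/28) × (6/28) ≈ 0.0680672
P(heron | x) = 0.0680672 / 0.07193875 ≈ 0.9462

0.9462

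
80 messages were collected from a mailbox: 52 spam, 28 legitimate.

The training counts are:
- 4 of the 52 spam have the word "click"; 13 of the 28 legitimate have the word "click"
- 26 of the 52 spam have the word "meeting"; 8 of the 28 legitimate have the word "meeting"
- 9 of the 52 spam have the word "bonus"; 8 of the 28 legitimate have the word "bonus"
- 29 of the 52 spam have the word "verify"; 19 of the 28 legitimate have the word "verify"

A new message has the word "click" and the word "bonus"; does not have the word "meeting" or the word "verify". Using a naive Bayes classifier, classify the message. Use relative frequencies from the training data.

spam: (52/80) × (4/52) × (26/52) × (9/52) × (23/52) ≈ 0.00191383
legitimate: (28/80) × (13/28) × (20/28) × (8/28) × (9/28) ≈ 0.0106596
Highest score → legitimate.

legitimate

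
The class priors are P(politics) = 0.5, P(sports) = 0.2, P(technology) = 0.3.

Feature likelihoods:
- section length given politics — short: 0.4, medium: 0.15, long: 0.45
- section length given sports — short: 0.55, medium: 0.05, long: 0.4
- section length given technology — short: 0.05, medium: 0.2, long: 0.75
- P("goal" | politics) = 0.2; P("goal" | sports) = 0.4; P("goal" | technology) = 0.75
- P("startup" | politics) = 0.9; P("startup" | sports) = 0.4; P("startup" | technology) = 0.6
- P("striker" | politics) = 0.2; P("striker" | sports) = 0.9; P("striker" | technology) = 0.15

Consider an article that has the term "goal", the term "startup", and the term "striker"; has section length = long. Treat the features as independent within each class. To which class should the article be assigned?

technology

politics: 0.5 × 0.45 × 0.2 × 0.9 × 0.2 = 0.0081
sports: 0.2 × 0.4 × 0.4 × 0.4 × 0.9 = 0.01152
technology: 0.3 × 0.75 × 0.75 × 0.6 × 0.15 = 0.0151875
Highest score → technology.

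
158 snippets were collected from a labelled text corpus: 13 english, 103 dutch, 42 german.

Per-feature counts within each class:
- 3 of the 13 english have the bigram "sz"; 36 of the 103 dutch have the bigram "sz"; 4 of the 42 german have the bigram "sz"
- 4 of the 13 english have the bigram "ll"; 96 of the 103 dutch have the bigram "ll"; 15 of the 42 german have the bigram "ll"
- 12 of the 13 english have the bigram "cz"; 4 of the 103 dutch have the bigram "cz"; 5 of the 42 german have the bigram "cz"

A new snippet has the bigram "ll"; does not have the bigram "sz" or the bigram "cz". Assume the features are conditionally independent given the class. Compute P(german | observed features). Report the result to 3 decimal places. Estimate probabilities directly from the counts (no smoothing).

0.166

english: (13/158) × (10/13) × (4/13) × (1/13) ≈ 0.00149802
dutch: (103/158) × (67/103) × (96/103) × (99/103) ≈ 0.379883
german: (42/158) × (38/42) × (15/42) × (37/42) ≈ 0.0756695
P(german | x) = 0.0756695 / 0.45705052 ≈ 0.166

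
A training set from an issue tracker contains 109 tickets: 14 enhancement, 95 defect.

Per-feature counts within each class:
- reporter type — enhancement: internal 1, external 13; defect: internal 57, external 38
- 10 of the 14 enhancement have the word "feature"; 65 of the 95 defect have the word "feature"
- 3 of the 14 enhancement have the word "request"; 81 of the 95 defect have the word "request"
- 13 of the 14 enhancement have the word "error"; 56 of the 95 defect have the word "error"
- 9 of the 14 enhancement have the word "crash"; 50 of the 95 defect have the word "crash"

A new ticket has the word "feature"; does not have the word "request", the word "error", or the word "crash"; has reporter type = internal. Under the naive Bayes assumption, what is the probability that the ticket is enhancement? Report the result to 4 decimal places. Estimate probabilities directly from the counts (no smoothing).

0.0126

enhancement: (14/109) × (1/14) × (10/14) × (11/14) × (1/14) × (5/14) ≈ 0.000131348
defect: (95/109) × (57/95) × (65/95) × (14/95) × (39/95) × (45/95) ≈ 0.0102535
P(enhancement | x) = 0.000131348 / 0.010384848 ≈ 0.0126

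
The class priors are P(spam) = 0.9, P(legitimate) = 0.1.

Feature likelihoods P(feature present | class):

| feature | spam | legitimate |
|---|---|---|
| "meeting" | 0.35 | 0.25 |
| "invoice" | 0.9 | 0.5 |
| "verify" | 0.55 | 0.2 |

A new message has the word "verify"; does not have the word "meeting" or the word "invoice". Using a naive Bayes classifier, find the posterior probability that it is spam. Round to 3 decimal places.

0.811

spam: 0.9 × (1−0.35) × (1−0.9) × 0.55 = 0.032175
legitimate: 0.1 × (1−0.25) × (1−0.5) × 0.2 = 0.0075
P(spam | x) = 0.032175 / 0.039675 ≈ 0.811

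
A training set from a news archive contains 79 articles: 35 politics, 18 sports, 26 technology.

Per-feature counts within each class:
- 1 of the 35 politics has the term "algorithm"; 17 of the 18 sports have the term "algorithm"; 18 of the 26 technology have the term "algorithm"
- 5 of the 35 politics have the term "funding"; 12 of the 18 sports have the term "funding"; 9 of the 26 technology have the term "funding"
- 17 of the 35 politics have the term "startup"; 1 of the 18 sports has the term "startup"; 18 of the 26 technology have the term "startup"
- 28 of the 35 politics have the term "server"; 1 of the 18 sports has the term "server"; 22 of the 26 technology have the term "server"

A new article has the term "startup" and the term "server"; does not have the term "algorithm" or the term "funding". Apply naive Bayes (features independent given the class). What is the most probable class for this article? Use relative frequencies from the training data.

politics

politics: (35/79) × (34/35) × (30/35) × (17/35) × (28/35) ≈ 0.143343
sports: (18/79) × (1/18) × (6/18) × (1/18) × (1/18) ≈ 0.0000130229
technology: (26/79) × (8/26) × (17/26) × (18/26) × (22/26) ≈ 0.0387871
Highest score → politics.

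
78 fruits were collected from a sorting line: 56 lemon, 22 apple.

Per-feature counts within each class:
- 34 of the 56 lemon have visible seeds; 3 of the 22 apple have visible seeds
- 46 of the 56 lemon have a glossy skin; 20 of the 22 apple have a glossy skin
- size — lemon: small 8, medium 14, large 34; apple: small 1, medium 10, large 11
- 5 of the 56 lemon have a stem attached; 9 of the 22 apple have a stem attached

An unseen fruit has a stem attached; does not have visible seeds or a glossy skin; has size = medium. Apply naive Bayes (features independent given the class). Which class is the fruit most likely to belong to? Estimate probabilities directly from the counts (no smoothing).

lemon: (56/78) × (22/56) × (10/56) × (14/56) × (5/56) ≈ 0.00112425
apple: (22/78) × (19/22) × (2/22) × (10/22) × (9/22) ≈ 0.00411778
Highest score → apple.

apple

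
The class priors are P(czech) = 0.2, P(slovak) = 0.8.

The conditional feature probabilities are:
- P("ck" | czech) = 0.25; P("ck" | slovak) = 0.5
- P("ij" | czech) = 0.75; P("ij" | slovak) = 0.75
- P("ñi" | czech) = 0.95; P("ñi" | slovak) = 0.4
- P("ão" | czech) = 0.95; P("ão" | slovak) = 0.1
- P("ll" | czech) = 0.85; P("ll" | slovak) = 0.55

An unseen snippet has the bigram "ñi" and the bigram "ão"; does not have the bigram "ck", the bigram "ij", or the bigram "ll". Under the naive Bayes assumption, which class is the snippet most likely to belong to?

czech: 0.2 × (1−0.25) × (1−0.75) × 0.95 × 0.95 × (1−0.85) = 0.0050765625
slovak: 0.8 × (1−0.5) × (1−0.75) × 0.4 × 0.1 × (1−0.55) = 0.0018
Highest score → czech.

czech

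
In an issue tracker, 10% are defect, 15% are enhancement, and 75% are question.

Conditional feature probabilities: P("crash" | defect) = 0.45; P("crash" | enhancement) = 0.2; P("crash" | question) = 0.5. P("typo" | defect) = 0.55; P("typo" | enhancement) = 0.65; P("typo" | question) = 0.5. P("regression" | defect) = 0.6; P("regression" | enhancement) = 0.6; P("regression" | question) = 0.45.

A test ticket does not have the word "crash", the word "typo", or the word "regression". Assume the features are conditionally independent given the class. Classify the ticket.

question

defect: 0.1 × (1−0.45) × (1−0.55) × (1−0.6) = 0.0099
enhancement: 0.15 × (1−0.2) × (1−0.65) × (1−0.6) = 0.0168
question: 0.75 × (1−0.5) × (1−0.5) × (1−0.45) = 0.103125
Highest score → question.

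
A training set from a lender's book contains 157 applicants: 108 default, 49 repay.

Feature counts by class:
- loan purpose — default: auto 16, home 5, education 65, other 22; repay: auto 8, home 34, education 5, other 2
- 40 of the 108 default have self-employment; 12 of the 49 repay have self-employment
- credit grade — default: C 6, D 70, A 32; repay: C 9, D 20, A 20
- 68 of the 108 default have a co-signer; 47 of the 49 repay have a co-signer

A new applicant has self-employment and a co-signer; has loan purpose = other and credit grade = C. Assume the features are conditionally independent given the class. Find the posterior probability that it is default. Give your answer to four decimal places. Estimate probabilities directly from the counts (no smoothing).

default: (108/157) × (22/108) × (40/108) × (6/108) × (68/108) ≈ 0.0018154
repay: (49/157) × (2/49) × (12/49) × (9/49) × (47/49) ≈ 0.000549622
P(default | x) = 0.0018154 / 0.002365022 ≈ 0.7676

0.7676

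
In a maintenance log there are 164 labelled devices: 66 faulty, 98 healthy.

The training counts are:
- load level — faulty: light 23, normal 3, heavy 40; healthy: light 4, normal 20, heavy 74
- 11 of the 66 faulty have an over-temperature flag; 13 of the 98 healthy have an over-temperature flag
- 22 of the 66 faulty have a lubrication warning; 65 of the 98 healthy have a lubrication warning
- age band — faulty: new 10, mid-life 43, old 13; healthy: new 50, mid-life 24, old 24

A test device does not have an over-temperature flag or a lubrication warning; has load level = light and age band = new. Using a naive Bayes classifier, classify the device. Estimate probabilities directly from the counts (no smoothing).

faulty: (66/164) × (23/66) × (55/66) × (44/66) × (10/66) ≈ 0.011805
healthy: (98/164) × (4/98) × (85/98) × (33/98) × (50/98) ≈ 0.00363447
Highest score → faulty.

faulty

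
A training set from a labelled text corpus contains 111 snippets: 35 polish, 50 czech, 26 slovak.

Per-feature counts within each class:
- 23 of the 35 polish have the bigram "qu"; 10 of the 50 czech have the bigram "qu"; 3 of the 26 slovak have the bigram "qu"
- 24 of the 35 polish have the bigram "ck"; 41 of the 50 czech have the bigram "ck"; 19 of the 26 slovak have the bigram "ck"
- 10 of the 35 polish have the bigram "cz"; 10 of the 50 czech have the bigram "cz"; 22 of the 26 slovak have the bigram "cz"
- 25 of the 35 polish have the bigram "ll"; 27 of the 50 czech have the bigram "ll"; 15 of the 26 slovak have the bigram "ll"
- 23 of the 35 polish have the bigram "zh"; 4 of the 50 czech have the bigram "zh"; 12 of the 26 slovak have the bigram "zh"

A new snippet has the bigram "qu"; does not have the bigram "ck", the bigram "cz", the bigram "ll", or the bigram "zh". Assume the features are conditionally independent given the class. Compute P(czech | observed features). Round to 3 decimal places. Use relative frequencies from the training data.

0.533

polish: (35/111) × (23/35) × (11/35) × (25/35) × (10/35) × (12/35) ≈ 0.00455666
czech: (50/111) × (10/50) × (9/50) × (40/50) × (23/50) × (46/50) ≈ 0.00549016
slovak: (26/111) × (3/26) × (7/26) × (4/26) × (11/26) × (14/26) ≈ 0.000255026
P(czech | x) = 0.00549016 / 0.010301846 ≈ 0.533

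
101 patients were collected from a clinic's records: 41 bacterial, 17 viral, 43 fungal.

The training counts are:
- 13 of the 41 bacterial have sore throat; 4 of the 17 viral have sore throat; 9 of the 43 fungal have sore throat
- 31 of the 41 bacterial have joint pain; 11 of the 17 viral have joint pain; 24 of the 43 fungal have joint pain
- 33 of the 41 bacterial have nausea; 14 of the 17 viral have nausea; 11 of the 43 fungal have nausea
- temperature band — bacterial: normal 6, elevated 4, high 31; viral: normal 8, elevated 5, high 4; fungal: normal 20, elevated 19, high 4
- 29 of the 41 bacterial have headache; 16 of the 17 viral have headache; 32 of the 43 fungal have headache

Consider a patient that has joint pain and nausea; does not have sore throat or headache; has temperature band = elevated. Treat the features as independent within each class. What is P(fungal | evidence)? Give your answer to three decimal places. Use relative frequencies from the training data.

0.475

bacterial: (41/101) × (28/41) × (31/41) × (33/41) × (4/41) × (12/41) ≈ 0.00481746
viral: (17/101) × (13/17) × (11/17) × (14/17) × (5/17) × (1/17) ≈ 0.00118663
fungal: (43/101) × (34/43) × (24/43) × (11/43) × (19/43) × (11/43) ≈ 0.00543293
P(fungal | x) = 0.00543293 / 0.01143702 ≈ 0.475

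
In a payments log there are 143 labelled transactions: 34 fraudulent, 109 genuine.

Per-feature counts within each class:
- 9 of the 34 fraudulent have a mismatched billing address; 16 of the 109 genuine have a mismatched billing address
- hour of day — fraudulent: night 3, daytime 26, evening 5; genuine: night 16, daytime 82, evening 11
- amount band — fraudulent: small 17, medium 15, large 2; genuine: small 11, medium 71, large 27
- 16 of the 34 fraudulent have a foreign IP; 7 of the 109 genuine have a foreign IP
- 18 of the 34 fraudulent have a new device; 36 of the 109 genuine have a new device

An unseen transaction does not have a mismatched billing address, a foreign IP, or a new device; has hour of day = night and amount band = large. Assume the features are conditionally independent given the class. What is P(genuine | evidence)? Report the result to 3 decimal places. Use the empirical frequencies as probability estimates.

fraudulent: (34/143) × (25/34) × (3/34) × (2/34) × (18/34) × (16/34) ≈ 0.000226064
genuine: (109/143) × (93/109) × (16/109) × (27/109) × (102/109) × (73/109) ≈ 0.01482
P(genuine | x) = 0.01482 / 0.015046064 ≈ 0.985

0.985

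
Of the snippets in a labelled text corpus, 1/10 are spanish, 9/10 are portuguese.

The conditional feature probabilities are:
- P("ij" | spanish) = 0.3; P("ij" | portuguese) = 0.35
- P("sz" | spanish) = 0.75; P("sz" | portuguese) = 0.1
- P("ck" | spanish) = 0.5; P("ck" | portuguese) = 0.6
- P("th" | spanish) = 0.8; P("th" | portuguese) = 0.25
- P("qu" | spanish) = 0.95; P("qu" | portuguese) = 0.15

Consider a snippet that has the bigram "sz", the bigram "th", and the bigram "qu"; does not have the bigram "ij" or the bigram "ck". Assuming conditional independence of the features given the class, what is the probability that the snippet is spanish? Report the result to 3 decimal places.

0.958

spanish: 0.1 × (1−0.3) × 0.75 × (1−0.5) × 0.8 × 0.95 = 0.01995
portuguese: 0.9 × (1−0.35) × 0.1 × (1−0.6) × 0.25 × 0.15 = 0.0008775
P(spanish | x) = 0.01995 / 0.0208275 ≈ 0.958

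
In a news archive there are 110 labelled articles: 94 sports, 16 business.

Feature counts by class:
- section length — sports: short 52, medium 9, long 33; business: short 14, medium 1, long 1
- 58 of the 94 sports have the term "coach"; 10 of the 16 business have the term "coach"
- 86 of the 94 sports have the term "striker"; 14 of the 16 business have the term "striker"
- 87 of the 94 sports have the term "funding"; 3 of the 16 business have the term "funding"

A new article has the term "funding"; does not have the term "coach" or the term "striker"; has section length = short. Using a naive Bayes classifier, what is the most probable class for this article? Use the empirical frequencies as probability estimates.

sports: (94/110) × (52/94) × (36/94) × (8/94) × (87/94) ≈ 0.0142606
business: (16/110) × (14/16) × (6/16) × (2/16) × (3/16) ≈ 0.00111861
Highest score → sports.

sports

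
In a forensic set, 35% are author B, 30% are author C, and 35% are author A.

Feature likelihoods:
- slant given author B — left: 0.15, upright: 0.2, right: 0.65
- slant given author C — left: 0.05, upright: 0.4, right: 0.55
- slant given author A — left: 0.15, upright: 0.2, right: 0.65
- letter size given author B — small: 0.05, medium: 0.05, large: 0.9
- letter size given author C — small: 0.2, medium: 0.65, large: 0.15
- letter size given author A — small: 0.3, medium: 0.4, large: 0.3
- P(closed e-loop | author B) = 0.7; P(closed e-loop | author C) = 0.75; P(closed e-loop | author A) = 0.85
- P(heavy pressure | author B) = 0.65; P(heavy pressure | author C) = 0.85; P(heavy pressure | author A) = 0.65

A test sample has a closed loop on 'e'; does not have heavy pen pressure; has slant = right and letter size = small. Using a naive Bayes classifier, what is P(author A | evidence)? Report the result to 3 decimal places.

0.758

author B: 0.35 × 0.65 × 0.05 × 0.7 × (1−0.65) = 0.002786875
author C: 0.3 × 0.55 × 0.2 × 0.75 × (1−0.85) = 0.0037125
author A: 0.35 × 0.65 × 0.3 × 0.85 × (1−0.65) = 0.020304375
P(author A | x) = 0.020304375 / 0.02680375 ≈ 0.758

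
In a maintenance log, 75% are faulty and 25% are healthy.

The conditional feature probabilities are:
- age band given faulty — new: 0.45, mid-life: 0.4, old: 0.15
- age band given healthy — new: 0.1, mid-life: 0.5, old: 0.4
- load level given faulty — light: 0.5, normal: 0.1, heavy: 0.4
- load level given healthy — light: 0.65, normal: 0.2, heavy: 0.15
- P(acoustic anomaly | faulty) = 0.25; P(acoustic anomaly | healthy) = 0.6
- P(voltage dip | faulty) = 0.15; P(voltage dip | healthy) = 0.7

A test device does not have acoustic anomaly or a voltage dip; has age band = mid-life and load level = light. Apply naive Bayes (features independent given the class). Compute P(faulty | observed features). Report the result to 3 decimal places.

faulty: 0.75 × 0.4 × 0.5 × (1−0.25) × (1−0.15) = 0.095625
healthy: 0.25 × 0.5 × 0.65 × (1−0.6) × (1−0.7) = 0.00975
P(faulty | x) = 0.095625 / 0.105375 ≈ 0.907

0.907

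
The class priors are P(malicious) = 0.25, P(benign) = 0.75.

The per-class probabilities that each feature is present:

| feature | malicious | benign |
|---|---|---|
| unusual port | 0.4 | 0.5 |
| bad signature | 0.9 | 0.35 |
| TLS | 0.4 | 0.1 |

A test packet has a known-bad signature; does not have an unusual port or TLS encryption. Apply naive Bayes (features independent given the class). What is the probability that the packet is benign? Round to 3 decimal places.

0.593

malicious: 0.25 × (1−0.4) × 0.9 × (1−0.4) = 0.081
benign: 0.75 × (1−0.5) × 0.35 × (1−0.1) = 0.118125
P(benign | x) = 0.118125 / 0.199125 ≈ 0.593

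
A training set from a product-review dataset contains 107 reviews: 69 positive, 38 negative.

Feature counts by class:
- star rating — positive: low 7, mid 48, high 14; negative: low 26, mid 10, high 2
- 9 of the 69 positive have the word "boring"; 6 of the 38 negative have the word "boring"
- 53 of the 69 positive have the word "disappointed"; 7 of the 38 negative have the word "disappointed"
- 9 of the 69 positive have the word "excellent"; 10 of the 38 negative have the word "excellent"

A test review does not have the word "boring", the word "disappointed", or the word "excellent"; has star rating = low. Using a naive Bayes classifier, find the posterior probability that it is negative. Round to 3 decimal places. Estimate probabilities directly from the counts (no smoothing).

positive: (69/107) × (7/69) × (60/69) × (16/69) × (60/69) ≈ 0.0114707
negative: (38/107) × (26/38) × (32/38) × (31/38) × (28/38) ≈ 0.123001
P(negative | x) = 0.123001 / 0.1344717 ≈ 0.915

0.915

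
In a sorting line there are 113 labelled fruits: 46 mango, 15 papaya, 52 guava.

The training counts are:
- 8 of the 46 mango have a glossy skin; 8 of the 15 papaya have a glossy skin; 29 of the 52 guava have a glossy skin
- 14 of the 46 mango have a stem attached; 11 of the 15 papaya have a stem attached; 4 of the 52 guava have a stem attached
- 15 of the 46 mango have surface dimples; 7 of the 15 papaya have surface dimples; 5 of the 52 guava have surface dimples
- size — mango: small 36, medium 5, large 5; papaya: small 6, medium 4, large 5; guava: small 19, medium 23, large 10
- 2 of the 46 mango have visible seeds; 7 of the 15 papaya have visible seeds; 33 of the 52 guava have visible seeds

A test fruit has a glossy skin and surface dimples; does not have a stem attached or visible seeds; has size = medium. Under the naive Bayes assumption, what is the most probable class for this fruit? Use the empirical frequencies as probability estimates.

mango: (46/113) × (8/46) × (32/46) × (15/46) × (5/46) × (44/46) ≈ 0.00166972
papaya: (15/113) × (8/15) × (4/15) × (7/15) × (4/15) × (8/15) ≈ 0.00125301
guava: (52/113) × (29/52) × (48/52) × (5/52) × (23/52) × (19/52) ≈ 0.00368128
Highest score → guava.

guava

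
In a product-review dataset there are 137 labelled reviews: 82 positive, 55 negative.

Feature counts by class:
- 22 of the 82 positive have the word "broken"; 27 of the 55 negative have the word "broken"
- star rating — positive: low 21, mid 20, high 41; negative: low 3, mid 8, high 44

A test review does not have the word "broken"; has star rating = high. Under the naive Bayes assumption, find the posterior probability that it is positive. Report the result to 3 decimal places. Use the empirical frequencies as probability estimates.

0.573

positive: (82/137) × (60/82) × (41/82) ≈ 0.218978
negative: (55/137) × (28/55) × (44/55) ≈ 0.163504
P(positive | x) = 0.218978 / 0.382482 ≈ 0.573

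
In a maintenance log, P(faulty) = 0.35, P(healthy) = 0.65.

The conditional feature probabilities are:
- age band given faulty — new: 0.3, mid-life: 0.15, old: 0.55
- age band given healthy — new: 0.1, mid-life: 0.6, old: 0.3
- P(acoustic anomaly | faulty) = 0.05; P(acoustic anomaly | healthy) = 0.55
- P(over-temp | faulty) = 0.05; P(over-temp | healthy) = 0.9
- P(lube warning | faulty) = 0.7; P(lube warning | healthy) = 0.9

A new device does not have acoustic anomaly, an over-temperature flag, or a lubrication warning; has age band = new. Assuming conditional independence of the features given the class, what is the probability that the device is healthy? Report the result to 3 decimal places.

0.010

faulty: 0.35 × 0.3 × (1−0.05) × (1−0.05) × (1−0.7) = 0.02842875
healthy: 0.65 × 0.1 × (1−0.55) × (1−0.9) × (1−0.9) = 0.0002925
P(healthy | x) = 0.0002925 / 0.02872125 ≈ 0.010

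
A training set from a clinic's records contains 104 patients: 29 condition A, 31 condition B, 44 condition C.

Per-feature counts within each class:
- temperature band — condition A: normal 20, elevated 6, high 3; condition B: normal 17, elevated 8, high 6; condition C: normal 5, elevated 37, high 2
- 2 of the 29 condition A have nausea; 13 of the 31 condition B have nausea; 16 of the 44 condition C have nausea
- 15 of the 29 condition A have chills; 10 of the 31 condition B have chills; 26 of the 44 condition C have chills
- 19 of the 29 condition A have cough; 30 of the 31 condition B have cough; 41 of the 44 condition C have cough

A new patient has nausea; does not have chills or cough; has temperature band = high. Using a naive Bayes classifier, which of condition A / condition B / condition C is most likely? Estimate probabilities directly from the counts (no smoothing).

condition B

condition A: (29/104) × (3/29) × (2/29) × (14/29) × (10/29) ≈ 0.000331171
condition B: (31/104) × (6/31) × (13/31) × (21/31) × (1/31) ≈ 0.000528683
condition C: (44/104) × (2/44) × (16/44) × (18/44) × (3/44) ≈ 0.000195053
Highest score → condition B.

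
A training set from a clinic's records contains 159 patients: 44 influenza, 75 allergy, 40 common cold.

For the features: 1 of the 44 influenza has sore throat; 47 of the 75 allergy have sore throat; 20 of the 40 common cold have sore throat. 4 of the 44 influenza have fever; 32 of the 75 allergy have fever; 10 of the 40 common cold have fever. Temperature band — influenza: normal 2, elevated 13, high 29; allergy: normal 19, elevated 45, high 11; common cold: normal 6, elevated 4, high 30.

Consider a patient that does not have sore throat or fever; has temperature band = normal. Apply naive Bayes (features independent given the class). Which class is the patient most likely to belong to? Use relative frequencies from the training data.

allergy

influenza: (44/159) × (43/44) × (40/44) × (2/44) ≈ 0.0111752
allergy: (75/159) × (28/75) × (43/75) × (19/75) ≈ 0.0255776
common cold: (40/159) × (20/40) × (30/40) × (6/40) ≈ 0.0141509
Highest score → allergy.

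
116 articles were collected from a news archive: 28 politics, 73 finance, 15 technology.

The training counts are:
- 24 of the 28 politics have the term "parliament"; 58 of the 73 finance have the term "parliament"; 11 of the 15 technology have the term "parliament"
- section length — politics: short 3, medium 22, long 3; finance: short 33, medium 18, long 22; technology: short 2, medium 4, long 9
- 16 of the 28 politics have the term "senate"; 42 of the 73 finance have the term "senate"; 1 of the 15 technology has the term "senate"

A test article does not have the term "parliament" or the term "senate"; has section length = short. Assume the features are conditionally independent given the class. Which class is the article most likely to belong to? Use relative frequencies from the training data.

politics: (28/116) × (4/28) × (3/28) × (12/28) ≈ 0.00158339
finance: (73/116) × (15/73) × (33/73) × (31/73) ≈ 0.0248235
technology: (15/116) × (4/15) × (2/15) × (14/15) ≈ 0.00429119
Highest score → finance.

finance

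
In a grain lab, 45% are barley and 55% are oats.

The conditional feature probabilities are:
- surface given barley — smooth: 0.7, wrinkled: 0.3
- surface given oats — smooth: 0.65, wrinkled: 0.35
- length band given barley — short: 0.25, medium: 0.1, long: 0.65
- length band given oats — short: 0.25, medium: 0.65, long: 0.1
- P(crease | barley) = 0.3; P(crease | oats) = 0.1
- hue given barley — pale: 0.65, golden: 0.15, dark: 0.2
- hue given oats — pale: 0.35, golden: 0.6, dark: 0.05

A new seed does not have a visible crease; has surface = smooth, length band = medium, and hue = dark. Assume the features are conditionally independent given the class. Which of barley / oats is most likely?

oats

barley: 0.45 × 0.7 × 0.1 × (1−0.3) × 0.2 = 0.00441
oats: 0.55 × 0.65 × 0.65 × (1−0.1) × 0.05 = 0.010456875
Highest score → oats.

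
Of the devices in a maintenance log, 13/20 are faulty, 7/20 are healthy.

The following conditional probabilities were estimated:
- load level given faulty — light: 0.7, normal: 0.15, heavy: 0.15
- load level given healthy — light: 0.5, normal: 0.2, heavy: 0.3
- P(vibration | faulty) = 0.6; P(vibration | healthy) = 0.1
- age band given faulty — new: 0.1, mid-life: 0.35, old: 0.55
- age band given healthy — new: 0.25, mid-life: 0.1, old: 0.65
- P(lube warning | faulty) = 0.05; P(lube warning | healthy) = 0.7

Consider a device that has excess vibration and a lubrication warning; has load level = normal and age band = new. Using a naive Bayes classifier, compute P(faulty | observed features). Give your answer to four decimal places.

faulty: 0.65 × 0.15 × 0.6 × 0.1 × 0.05 = 0.0002925
healthy: 0.35 × 0.2 × 0.1 × 0.25 × 0.7 = 0.001225
P(faulty | x) = 0.0002925 / 0.0015175 ≈ 0.1928

0.1928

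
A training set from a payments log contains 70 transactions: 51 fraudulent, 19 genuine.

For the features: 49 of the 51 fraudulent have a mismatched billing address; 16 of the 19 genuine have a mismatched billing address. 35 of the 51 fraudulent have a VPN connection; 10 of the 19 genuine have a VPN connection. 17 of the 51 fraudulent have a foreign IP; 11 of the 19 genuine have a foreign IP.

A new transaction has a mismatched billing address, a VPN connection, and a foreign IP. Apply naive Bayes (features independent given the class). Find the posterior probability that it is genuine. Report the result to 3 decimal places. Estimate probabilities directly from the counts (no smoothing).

0.303

fraudulent: (51/70) × (49/51) × (35/51) × (17/51) ≈ 0.160131
genuine: (19/70) × (16/19) × (10/19) × (11/19) ≈ 0.0696478
P(genuine | x) = 0.0696478 / 0.2297788 ≈ 0.303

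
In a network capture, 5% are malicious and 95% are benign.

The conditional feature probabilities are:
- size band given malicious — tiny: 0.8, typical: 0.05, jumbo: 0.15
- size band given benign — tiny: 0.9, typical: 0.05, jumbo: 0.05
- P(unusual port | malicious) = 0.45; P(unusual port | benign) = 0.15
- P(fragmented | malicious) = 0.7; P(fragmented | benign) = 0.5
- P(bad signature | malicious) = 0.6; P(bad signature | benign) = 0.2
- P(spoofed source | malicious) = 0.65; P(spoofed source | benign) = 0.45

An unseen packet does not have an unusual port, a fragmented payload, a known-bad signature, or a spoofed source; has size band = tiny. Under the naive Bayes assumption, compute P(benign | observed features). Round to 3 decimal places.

0.994

malicious: 0.05 × 0.8 × (1−0.45) × (1−0.7) × (1−0.6) × (1−0.65) = 0.000924
benign: 0.95 × 0.9 × (1−0.15) × (1−0.5) × (1−0.2) × (1−0.45) = 0.159885
P(benign | x) = 0.159885 / 0.160809 ≈ 0.994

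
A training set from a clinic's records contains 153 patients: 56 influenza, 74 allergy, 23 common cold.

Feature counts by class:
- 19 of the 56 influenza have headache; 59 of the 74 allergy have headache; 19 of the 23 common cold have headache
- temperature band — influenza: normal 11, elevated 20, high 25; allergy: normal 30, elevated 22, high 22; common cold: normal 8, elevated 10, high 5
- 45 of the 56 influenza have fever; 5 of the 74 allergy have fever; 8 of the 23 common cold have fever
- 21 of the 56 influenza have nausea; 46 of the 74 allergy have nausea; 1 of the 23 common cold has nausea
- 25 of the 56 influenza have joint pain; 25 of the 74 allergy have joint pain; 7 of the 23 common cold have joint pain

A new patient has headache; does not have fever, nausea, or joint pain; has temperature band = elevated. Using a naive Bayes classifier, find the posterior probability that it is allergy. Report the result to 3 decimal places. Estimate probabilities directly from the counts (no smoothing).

0.503

influenza: (56/153) × (19/56) × (20/56) × (11/56) × (35/56) × (31/56) ≈ 0.00301413
allergy: (74/153) × (59/74) × (22/74) × (69/74) × (28/74) × (49/74) ≈ 0.026783
common cold: (23/153) × (19/23) × (10/23) × (15/23) × (22/23) × (16/23) ≈ 0.0234307
P(allergy | x) = 0.026783 / 0.05322783 ≈ 0.503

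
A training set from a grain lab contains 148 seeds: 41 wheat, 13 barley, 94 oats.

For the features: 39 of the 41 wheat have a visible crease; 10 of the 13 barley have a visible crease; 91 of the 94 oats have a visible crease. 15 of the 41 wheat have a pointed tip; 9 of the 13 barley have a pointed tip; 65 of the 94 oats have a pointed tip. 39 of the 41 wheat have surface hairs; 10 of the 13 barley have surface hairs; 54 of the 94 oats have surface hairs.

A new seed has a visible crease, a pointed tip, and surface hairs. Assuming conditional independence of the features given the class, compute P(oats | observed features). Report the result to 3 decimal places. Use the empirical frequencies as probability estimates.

wheat: (41/148) × (39/41) × (15/41) × (39/41) ≈ 0.0917046
barley: (13/148) × (10/13) × (9/13) × (10/13) ≈ 0.0359827
oats: (94/148) × (91/94) × (65/94) × (54/94) ≈ 0.244248
P(oats | x) = 0.244248 / 0.3719353 ≈ 0.657

0.657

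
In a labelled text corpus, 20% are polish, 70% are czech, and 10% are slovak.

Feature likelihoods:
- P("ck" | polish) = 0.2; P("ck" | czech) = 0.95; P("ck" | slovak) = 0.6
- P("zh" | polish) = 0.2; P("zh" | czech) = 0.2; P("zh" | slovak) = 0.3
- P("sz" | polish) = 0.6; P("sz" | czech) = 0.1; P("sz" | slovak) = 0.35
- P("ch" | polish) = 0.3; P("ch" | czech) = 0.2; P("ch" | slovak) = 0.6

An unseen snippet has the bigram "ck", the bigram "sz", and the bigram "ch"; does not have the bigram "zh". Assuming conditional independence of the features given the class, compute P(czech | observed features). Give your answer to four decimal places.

polish: 0.2 × 0.2 × (1−0.2) × 0.6 × 0.3 = 0.00576
czech: 0.7 × 0.95 × (1−0.2) × 0.1 × 0.2 = 0.01064
slovak: 0.1 × 0.6 × (1−0.3) × 0.35 × 0.6 = 0.00882
P(czech | x) = 0.01064 / 0.02522 ≈ 0.4219

0.4219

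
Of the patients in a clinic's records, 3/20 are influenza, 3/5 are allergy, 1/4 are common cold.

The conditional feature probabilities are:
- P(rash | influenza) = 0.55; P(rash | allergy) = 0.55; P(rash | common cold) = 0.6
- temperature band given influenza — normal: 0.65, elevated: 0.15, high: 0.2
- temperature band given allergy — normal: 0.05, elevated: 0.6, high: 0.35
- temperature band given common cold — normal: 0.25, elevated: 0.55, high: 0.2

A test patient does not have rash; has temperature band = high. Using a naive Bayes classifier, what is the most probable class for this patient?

allergy

influenza: 0.15 × (1−0.55) × 0.2 = 0.0135
allergy: 0.6 × (1−0.55) × 0.35 = 0.0945
common cold: 0.25 × (1−0.6) × 0.2 = 0.02
Highest score → allergy.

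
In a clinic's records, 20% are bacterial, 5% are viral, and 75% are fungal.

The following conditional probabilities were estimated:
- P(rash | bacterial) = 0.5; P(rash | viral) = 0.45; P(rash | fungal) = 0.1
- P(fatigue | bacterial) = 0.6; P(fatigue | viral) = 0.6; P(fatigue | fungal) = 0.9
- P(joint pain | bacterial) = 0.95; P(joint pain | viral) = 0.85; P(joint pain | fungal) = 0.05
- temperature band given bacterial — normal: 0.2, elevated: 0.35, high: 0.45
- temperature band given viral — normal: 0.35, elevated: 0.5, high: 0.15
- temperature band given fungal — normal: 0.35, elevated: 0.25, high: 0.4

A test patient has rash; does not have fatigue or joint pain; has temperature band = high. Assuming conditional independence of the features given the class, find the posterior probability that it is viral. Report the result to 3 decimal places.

0.051

bacterial: 0.2 × 0.5 × (1−0.6) × (1−0.95) × 0.45 = 0.0009
viral: 0.05 × 0.45 × (1−0.6) × (1−0.85) × 0.15 = 0.0002025
fungal: 0.75 × 0.1 × (1−0.9) × (1−0.05) × 0.4 = 0.00285
P(viral | x) = 0.0002025 / 0.0039525 ≈ 0.051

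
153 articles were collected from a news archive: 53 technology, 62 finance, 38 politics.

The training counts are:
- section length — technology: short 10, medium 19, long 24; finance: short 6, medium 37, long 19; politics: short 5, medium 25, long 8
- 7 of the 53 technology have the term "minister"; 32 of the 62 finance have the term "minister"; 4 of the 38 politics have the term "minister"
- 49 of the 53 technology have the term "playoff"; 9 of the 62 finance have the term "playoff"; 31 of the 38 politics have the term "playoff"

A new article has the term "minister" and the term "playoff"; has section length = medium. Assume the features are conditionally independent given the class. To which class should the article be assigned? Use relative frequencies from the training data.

finance

technology: (53/153) × (19/53) × (7/53) × (49/53) ≈ 0.0151637
finance: (62/153) × (37/62) × (32/62) × (9/62) ≈ 0.0181184
politics: (38/153) × (25/38) × (4/38) × (31/38) ≈ 0.0140315
Highest score → finance.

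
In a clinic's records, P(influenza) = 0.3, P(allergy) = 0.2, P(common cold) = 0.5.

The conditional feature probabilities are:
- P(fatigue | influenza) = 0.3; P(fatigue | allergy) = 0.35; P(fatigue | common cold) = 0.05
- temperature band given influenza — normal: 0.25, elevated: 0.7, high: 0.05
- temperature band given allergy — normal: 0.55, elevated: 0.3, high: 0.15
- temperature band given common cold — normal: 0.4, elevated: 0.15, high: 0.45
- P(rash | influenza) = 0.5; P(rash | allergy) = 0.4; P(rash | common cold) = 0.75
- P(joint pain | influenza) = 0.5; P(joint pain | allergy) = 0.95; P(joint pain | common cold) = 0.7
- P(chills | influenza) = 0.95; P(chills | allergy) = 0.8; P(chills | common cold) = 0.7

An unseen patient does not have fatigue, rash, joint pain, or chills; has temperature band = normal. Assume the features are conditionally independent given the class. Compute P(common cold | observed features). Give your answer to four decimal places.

0.7975

influenza: 0.3 × (1−0.3) × 0.25 × (1−0.5) × (1−0.5) × (1−0.95) = 0.00065625
allergy: 0.2 × (1−0.35) × 0.55 × (1−0.4) × (1−0.95) × (1−0.8) = 0.000429
common cold: 0.5 × (1−0.05) × 0.4 × (1−0.75) × (1−0.7) × (1−0.7) = 0.004275
P(common cold | x) = 0.004275 / 0.00536025 ≈ 0.7975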